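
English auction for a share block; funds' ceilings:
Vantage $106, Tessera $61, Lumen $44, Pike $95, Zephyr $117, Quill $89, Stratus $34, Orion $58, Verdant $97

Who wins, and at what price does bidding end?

Limits ranked: 117 (Zephyr) > 106 (Vantage) > 97 (Verdant) > 95 (Pike) > 89 (Quill) > 61 (Tessera) > …
Vantage is the last rival to drop out, at $106; Zephyr remains and wins at that price.

Zephyr wins at $106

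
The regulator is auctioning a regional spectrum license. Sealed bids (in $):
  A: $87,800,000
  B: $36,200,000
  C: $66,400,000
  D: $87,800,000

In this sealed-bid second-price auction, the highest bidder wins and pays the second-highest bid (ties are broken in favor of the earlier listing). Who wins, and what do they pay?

A pays $87,800,000

Bids ranked: 87,800,000 (A) > 87,800,000 (D) > 66,400,000 (C) > 36,200,000 (B)
A and D tie at $87,800,000; tie-break gives it to A.
A is highest; pays the second-highest bid, $87,800,000.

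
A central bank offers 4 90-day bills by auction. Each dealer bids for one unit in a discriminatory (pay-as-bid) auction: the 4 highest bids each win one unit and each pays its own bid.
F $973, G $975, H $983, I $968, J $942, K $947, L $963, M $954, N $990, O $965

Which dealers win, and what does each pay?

Ordering the bids: 990 (N), 983 (H), 975 (G), 973 (F), 968 (I), 965 (O), …
Winners (4 units): N, H, G, F.
Each winner pays its own bid: N $990, H $983, G $975, F $973.

N $990, H $983, G $975, F $973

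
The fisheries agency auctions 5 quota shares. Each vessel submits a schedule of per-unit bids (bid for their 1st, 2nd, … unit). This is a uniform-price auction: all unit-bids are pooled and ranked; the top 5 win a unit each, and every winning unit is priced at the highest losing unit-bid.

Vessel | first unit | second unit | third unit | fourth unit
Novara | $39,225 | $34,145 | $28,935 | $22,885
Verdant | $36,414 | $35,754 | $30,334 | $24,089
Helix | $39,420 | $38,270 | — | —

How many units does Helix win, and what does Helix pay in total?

Merging the schedules and taking the best 5: 39,420 (Helix-1), 39,225 (Novara-1), 38,270 (Helix-2), 36,414 (Verdant-1), 35,754 (Verdant-2)
The (k+1)-th unit-bid is $34,145.
Helix wins 2 unit(s) at $34,145 each.

Helix: 2 units, pays $68,290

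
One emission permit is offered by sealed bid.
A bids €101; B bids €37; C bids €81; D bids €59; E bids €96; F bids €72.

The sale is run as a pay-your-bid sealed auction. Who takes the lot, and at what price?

A pays €101

Rule: the highest bidder wins and pays their own bid.
Bids ranked: 101 (A) > 96 (E) > 81 (C) > 72 (F) > 59 (D) > 37 (B)
First-price: A pays what they bid, €101.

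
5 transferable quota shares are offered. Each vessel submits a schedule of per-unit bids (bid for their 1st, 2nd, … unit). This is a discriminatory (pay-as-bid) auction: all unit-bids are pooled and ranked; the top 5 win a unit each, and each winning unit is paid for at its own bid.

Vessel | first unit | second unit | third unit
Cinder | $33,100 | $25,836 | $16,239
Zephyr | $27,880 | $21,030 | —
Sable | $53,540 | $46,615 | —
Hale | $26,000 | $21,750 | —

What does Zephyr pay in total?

Pooled unit-bids ranked (top 5): 53,540 (Sable-1), 46,615 (Sable-2), 33,100 (Cinder-1), 27,880 (Zephyr-1), 26,000 (Hale-1)
Next rejected bid: $25,836 (not a price — pay-as-bid).
Zephyr's winning unit-bids: 27,880 = $27,880.

Zephyr pays $27,880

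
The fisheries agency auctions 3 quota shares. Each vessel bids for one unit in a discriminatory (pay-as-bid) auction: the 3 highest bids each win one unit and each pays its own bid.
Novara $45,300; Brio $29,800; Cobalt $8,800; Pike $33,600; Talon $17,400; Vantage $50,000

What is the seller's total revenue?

Total revenue: $128,900

Bids ranked high→low: 50,000 (Vantage), 45,300 (Novara), 33,600 (Pike), 29,800 (Brio), 17,400 (Talon), …
Top 3: Vantage, Novara, Pike.
Total revenue = 50,000 + 45,300 + 33,600 = $128,900.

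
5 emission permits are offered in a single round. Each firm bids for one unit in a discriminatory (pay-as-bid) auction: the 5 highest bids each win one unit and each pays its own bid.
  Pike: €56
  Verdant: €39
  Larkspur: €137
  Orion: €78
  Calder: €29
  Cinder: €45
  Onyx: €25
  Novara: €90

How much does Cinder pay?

Sorting: 137 (Larkspur), 90 (Novara), 78 (Orion), 56 (Pike), 45 (Cinder), 39 (Verdant), 29 (Calder), …
Winners (5 units): Larkspur, Novara, Orion, Pike, Cinder.
Cinder wins → own bid €45.

Cinder pays €45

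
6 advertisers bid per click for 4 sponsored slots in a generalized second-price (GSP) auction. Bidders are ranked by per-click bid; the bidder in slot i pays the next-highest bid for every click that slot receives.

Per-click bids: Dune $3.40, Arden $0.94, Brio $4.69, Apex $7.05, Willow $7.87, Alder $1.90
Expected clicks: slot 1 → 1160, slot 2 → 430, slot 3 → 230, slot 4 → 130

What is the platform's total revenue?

Sorting advertisers: $7.87 (Willow) > $7.05 (Apex) > $4.69 (Brio) > $3.40 (Dune) > $1.90 (Alder) > …
Slot 1: Willow pays $7.05 × 1160 = $8178.00
Slot 2: Apex pays $4.69 × 430 = $2016.70
Slot 3: Brio pays $3.40 × 230 = $782.00
Slot 4: Dune pays $1.90 × 130 = $247.00
Total = $11223.70

Total revenue: $11223.70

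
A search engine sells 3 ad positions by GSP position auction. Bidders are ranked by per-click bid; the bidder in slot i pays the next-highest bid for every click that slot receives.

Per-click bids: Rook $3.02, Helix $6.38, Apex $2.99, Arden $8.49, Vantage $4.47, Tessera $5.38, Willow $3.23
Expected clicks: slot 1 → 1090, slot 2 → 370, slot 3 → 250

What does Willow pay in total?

Per-click bids in order: $8.49 (Arden) > $6.38 (Helix) > $5.38 (Tessera) > $4.47 (Vantage) > …
Willow ranks below slot 3 → no slot, pays nothing.

Willow pays $0.00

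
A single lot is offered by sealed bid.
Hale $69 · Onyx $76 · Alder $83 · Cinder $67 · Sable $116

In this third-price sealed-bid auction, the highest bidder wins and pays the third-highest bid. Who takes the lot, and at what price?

Bids in order: 116 (Sable) > 83 (Alder) > 76 (Onyx) > 69 (Hale) > 67 (Cinder)
Sable wins; payment is bid #3 in the ranking = $76.

Sable pays $76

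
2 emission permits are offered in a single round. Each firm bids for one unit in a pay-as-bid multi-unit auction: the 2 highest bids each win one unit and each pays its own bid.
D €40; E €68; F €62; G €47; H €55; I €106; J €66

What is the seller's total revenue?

Ordering the bids: 106 (I), 68 (E), 66 (J), 62 (F), …
Winners (2 units): I, E.
Total revenue = 106 + 68 = €174.

Total revenue: €174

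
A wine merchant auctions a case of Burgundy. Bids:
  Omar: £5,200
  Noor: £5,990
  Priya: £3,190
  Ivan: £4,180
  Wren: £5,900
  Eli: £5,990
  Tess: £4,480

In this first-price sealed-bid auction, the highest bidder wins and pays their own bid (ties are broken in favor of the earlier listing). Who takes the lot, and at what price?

Rule: the highest bidder wins and pays their own bid.
Sorting bids: 5,990 (Noor) > 5,990 (Eli) > 5,900 (Wren) > 5,200 (Omar) > 4,480 (Tess) > 4,180 (Ivan) > …
Noor and Eli tie at £5,990; tie-break gives it to Noor.
First-price: Noor pays what they bid, £5,990.

Noor pays £5,990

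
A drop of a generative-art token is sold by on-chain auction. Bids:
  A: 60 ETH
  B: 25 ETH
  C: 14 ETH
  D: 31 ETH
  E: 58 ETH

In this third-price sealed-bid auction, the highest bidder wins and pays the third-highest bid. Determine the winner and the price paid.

A pays 31 ETH

Bids ranked: 60 (A) > 58 (E) > 31 (D) > 25 (B) > 14 (C)
A is highest; pays the third-highest bid, 31 ETH.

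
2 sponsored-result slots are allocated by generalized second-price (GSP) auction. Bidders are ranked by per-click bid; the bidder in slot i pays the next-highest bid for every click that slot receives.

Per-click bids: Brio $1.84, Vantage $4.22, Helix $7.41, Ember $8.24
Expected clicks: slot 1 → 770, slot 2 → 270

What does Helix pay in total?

Per-click bids in order: $8.24 (Ember) > $7.41 (Helix) > $4.22 (Vantage) > …
Helix holds slot 2 → pays next bid $4.22 × 270 clicks = $1139.40.

Helix pays $1139.40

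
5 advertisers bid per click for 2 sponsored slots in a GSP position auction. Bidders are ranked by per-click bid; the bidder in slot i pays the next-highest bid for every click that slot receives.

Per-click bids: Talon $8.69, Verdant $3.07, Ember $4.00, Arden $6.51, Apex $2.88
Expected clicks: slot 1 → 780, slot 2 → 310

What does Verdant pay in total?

Per-click bids in order: $8.69 (Talon) > $6.51 (Arden) > $4.00 (Ember) > …
Verdant ranks below slot 2 → no slot, pays nothing.

Verdant pays $0.00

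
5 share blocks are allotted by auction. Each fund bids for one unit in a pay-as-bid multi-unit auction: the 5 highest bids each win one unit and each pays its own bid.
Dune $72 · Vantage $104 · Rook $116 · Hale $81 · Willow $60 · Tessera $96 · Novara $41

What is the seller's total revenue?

Bids ranked high→low: 116 (Rook), 104 (Vantage), 96 (Tessera), 81 (Hale), 72 (Dune), 60 (Willow), 41 (Novara)
The 5 highest are Rook, Vantage, Tessera, Hale, Dune.
Total revenue = 116 + 104 + 96 + 81 + 72 = $469.

Total revenue: $469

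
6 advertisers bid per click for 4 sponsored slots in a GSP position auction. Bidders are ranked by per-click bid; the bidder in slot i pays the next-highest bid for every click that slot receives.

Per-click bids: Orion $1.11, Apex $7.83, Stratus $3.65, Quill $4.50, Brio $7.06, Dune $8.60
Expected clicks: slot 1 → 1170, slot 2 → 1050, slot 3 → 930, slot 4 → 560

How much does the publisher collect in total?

Sorting advertisers: $8.60 (Dune) > $7.83 (Apex) > $7.06 (Brio) > $4.50 (Quill) > $3.65 (Stratus) > …
Slot 1: Dune pays $7.83 × 1170 = $9161.10
Slot 2: Apex pays $7.06 × 1050 = $7413.00
Slot 3: Brio pays $4.50 × 930 = $4185.00
Slot 4: Quill pays $3.65 × 560 = $2044.00
Total = $22803.10

Total revenue: $22803.10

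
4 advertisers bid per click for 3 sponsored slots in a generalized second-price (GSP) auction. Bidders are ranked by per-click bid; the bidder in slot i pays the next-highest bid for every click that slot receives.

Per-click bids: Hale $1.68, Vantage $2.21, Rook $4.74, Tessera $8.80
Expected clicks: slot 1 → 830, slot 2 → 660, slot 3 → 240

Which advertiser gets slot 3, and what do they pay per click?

Per-click bids in order: $8.80 (Tessera) > $4.74 (Rook) > $2.21 (Vantage) > $1.68 (Hale)
Slot 3 goes to the third-ranked bidder, Vantage, who pays the next bid down: $1.68/click.

Vantage; $1.68 per click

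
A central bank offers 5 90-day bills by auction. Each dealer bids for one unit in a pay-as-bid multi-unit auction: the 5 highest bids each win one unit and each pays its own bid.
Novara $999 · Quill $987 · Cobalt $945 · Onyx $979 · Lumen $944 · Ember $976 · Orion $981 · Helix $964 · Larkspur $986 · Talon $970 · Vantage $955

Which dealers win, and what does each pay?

Novara $999, Quill $987, Larkspur $986, Orion $981, Onyx $979

Ordering the bids: 999 (Novara), 987 (Quill), 986 (Larkspur), 981 (Orion), 979 (Onyx), 976 (Ember), 970 (Talon), …
The 5 highest are Novara, Quill, Larkspur, Orion, Onyx.
Each winner pays its own bid: Novara $999, Quill $987, Larkspur $986, Orion $981, Onyx $979.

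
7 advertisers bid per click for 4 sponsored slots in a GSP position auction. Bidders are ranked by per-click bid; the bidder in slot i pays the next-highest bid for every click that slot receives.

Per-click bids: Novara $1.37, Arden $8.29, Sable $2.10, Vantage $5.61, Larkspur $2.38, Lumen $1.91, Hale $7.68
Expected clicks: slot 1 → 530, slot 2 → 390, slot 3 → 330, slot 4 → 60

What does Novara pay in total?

Sorting advertisers: $8.29 (Arden) > $7.68 (Hale) > $5.61 (Vantage) > $2.38 (Larkspur) > $2.10 (Sable) > …
Novara ranks below slot 4 → no slot, pays nothing.

Novara pays $0.00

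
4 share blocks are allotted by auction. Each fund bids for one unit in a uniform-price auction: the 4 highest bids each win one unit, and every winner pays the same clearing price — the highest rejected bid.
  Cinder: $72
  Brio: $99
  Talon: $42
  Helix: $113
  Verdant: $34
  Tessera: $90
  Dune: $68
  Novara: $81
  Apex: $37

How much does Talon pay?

Talon pays $0

Sorting: 113 (Helix), 99 (Brio), 90 (Tessera), 81 (Novara), 72 (Cinder), 68 (Dune), …
Winners (4 units): Helix, Brio, Tessera, Novara.
Clearing price = highest rejected bid = $72.
Talon does not win → pays $0.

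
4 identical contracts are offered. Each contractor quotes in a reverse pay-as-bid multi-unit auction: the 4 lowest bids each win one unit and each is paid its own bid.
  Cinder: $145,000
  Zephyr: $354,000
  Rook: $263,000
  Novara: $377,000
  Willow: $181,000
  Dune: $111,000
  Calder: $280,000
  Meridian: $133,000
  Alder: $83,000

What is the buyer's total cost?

Sorting: 83,000 (Alder), 111,000 (Dune), 133,000 (Meridian), 145,000 (Cinder), 181,000 (Willow), 263,000 (Rook), …
Winners (4 units): Alder, Dune, Meridian, Cinder.
Total cost = 83,000 + 111,000 + 133,000 + 145,000 = $472,000.

Total cost: $472,000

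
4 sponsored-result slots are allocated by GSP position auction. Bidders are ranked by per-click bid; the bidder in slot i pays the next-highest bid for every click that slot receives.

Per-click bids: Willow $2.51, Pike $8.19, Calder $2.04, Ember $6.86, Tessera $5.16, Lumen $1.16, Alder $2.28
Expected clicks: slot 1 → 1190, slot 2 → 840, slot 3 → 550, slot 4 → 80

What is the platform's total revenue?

Sorting advertisers: $8.19 (Pike) > $6.86 (Ember) > $5.16 (Tessera) > $2.51 (Willow) > $2.28 (Alder) > …
Slot 1: Pike pays $6.86 × 1190 = $8163.40
Slot 2: Ember pays $5.16 × 840 = $4334.40
Slot 3: Tessera pays $2.51 × 550 = $1380.50
Slot 4: Willow pays $2.28 × 80 = $182.40
Total = $14060.70

Total revenue: $14060.70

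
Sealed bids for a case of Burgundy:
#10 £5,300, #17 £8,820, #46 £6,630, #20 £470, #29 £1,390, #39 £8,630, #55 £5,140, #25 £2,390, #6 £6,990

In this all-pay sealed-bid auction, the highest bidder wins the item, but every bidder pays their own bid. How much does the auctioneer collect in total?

Total revenue: £45,760

Rule: the highest bidder wins the item, but every bidder pays their own bid.
Sorting bids: 8,820 (#17) > 8,630 (#39) > 6,990 (#6) > 6,630 (#46) > 5,300 (#10) > 5,140 (#55) > …
Every bidder forfeits their bid regardless of winning.
Revenue = 5,300 + 8,820 + 6,630 + 470 + 1,390 + 8,630 + 5,140 + 2,390 + 6,990 = £45,760.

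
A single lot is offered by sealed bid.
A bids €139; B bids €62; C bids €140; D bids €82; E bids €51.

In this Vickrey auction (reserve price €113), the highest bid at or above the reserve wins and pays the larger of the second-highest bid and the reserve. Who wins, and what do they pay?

Bids ranked: 140 (C) > 139 (A) > 82 (D) > 62 (B) > 51 (E)
C has the top bid at or above the reserve (€140).
Second-highest bid €139 exceeds the reserve €113 → payment €139.

C pays €139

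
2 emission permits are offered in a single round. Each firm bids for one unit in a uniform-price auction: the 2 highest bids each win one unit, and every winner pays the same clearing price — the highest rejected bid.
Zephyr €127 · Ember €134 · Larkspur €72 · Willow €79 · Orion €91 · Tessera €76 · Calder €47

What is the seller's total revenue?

Sorting: 134 (Ember), 127 (Zephyr), 91 (Orion), 79 (Willow), …
Top 2: Ember, Zephyr.
Clearing price = highest rejected bid = €91.
Total revenue = 2 × €91 = €182.

Total revenue: €182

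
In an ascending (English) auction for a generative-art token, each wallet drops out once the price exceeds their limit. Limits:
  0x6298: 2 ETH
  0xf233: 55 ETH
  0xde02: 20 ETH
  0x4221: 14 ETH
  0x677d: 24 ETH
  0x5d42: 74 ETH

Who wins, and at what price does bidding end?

Rule: the price rises until one bidder remains; the winner pays the price at which the last rival dropped out.
Limits ranked: 74 (0x5d42) > 55 (0xf233) > 24 (0x677d) > 20 (0xde02) > 14 (0x4221) > 2 (0x6298)
0xf233 is the last rival to drop out, at 55 ETH; 0x5d42 remains and wins at that price.

0x5d42 wins at 55 ETH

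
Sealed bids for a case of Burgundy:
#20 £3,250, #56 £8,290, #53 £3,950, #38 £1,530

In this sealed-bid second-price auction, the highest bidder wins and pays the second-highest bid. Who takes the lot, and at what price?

#56 pays £3,950

Bids ranked: 8,290 (#56) > 3,950 (#53) > 3,250 (#20) > 1,530 (#38)
#56 is highest; pays the second-highest bid, £3,950.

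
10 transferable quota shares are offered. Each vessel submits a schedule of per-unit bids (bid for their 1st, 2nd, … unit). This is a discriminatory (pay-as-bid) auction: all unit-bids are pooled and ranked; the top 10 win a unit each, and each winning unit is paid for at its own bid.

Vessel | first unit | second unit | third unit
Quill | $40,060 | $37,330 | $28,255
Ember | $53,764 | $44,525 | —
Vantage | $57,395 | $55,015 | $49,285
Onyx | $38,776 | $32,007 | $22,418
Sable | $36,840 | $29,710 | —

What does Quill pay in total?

Pooled unit-bids ranked (top 10): 57,395 (Vantage-1), 55,015 (Vantage-2), 53,764 (Ember-1), 49,285 (Vantage-3), 44,525 (Ember-2), 40,060 (Quill-1), 38,776 (Onyx-1), 37,330 (Quill-2), 36,840 (Sable-1), 32,007 (Onyx-2)
Next rejected bid: $29,710 (not a price — pay-as-bid).
Quill's winning unit-bids: 40,060 + 37,330 = $77,390.

Quill pays $77,390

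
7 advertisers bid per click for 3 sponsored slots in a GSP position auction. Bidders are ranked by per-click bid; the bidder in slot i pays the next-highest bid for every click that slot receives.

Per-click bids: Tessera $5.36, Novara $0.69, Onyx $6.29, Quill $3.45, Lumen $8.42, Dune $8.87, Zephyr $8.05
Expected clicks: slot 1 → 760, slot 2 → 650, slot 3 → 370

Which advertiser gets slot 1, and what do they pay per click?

Dune; $8.42 per click

Sorting advertisers: $8.87 (Dune) > $8.42 (Lumen) > $8.05 (Zephyr) > $6.29 (Onyx) > …
Slot 1 goes to the first-ranked bidder, Dune, who pays the next bid down: $8.42/click.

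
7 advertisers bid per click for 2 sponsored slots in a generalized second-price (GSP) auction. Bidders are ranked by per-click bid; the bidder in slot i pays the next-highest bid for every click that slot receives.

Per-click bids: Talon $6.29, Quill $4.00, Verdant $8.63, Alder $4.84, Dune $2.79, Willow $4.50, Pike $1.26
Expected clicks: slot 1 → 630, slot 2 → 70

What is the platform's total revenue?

Sorting advertisers: $8.63 (Verdant) > $6.29 (Talon) > $4.84 (Alder) > …
Slot 1: Verdant pays $6.29 × 630 = $3962.70
Slot 2: Talon pays $4.84 × 70 = $338.80
Total = $4301.50

Total revenue: $4301.50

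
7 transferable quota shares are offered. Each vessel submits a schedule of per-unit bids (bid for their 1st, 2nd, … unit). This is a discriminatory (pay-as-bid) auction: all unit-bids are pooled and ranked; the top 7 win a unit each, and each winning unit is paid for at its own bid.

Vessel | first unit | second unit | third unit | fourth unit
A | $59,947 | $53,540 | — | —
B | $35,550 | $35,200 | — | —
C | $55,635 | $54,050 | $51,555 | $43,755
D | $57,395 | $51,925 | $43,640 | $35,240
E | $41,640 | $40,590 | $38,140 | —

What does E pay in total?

E pays $0

All unit-bids, highest first — top 7: 59,947 (A-1), 57,395 (D-1), 55,635 (C-1), 54,050 (C-2), 53,540 (A-2), 51,925 (D-2), 51,555 (C-3)
Next rejected bid: $43,755 (not a price — pay-as-bid).
E wins no units.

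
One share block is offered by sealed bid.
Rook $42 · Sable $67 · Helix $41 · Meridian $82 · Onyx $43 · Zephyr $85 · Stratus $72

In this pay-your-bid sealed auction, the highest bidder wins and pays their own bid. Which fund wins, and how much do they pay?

Rule: the highest bidder wins and pays their own bid.
Sorting bids: 85 (Zephyr) > 82 (Meridian) > 72 (Stratus) > 67 (Sable) > 43 (Onyx) > 42 (Rook) > …
Zephyr has the highest bid and pays exactly that: $85.

Zephyr pays $85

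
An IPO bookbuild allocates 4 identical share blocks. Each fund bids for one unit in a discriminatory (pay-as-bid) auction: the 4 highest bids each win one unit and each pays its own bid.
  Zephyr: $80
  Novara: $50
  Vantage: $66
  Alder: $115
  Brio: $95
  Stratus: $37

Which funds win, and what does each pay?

Alder $115, Brio $95, Zephyr $80, Vantage $66

Ordering the bids: 115 (Alder), 95 (Brio), 80 (Zephyr), 66 (Vantage), 50 (Novara), 37 (Stratus)
Winners (4 units): Alder, Brio, Zephyr, Vantage.
Each winner pays its own bid: Alder $115, Brio $95, Zephyr $80, Vantage $66.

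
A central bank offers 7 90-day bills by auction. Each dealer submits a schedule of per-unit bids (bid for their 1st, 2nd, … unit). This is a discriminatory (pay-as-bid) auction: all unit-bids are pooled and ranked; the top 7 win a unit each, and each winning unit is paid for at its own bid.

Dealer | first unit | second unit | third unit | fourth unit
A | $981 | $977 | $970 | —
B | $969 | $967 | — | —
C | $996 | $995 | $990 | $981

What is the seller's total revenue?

Total revenue: $6,890

Pooled unit-bids ranked (top 7): 996 (C-1), 995 (C-2), 990 (C-3), 981 (A-1), 981 (C-4), 977 (A-2), 970 (A-3)
Next rejected bid: $969 (not a price — pay-as-bid).
Each winning unit pays its own bid.
Revenue = 996 + 995 + 990 + 981 + 981 + 977 + 970 = $6,890.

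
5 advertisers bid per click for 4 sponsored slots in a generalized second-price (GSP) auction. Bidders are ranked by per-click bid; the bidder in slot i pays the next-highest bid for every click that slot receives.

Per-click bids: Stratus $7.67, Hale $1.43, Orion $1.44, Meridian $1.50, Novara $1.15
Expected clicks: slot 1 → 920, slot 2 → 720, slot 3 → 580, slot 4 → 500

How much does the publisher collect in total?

Sorting advertisers: $7.67 (Stratus) > $1.50 (Meridian) > $1.44 (Orion) > $1.43 (Hale) > $1.15 (Novara)
Slot 1: Stratus pays $1.50 × 920 = $1380.00
Slot 2: Meridian pays $1.44 × 720 = $1036.80
Slot 3: Orion pays $1.43 × 580 = $829.40
Slot 4: Hale pays $1.15 × 500 = $575.00
Total = $3821.20

Total revenue: $3821.20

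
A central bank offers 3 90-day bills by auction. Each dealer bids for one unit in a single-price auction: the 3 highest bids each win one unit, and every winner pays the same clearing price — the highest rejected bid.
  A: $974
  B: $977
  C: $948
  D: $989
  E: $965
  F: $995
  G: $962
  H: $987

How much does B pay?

Ordering the bids: 995 (F), 989 (D), 987 (H), 977 (B), 974 (A), …
Winners (3 units): F, D, H.
Clearing price = highest rejected bid = $977.
B does not win → pays $0.

B pays $0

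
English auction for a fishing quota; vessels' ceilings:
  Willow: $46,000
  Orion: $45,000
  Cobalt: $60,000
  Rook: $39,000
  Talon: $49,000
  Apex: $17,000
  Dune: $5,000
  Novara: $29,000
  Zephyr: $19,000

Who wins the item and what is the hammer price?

Limits in order: 60,000 (Cobalt) > 49,000 (Talon) > 46,000 (Willow) > 45,000 (Orion) > 39,000 (Rook) > 29,000 (Novara) > …
Bidding ends when Talon exits at $49,000; Cobalt takes it.

Cobalt wins at $49,000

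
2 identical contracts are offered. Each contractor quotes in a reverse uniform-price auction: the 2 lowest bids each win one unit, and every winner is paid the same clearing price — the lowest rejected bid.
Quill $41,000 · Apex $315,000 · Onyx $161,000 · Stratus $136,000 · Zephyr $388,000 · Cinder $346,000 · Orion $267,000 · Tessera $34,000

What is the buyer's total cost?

Bids ranked low→high: 34,000 (Tessera), 41,000 (Quill), 136,000 (Stratus), 161,000 (Onyx), …
The 2 lowest are Tessera, Quill.
Clearing price = lowest rejected bid = $136,000.
Total cost = 2 × $136,000 = $272,000.

Total cost: $272,000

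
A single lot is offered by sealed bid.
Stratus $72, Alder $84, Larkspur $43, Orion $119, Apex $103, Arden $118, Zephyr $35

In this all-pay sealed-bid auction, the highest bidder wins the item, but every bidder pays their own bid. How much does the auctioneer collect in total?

Total revenue: $574

All-pay sealed-bid auction: the highest bidder wins the item, but every bidder pays their own bid.
Bids in order: 119 (Orion) > 118 (Arden) > 103 (Apex) > 84 (Alder) > 72 (Stratus) > 43 (Larkspur) > …
Orion wins with the top bid; all bids are sunk regardless.
Every bidder forfeits their bid regardless of winning.
Revenue = 72 + 84 + 43 + 119 + 103 + 118 + 35 = $574.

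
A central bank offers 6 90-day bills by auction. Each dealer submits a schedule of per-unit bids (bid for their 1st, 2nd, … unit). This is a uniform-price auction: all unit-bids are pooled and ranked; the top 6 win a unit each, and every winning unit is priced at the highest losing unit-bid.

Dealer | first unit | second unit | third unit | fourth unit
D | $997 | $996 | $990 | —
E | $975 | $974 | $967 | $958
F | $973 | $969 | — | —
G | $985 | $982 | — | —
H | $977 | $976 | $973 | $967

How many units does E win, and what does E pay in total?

E: 0 units, pays $0

All unit-bids, highest first — top 6: 997 (D-1), 996 (D-2), 990 (D-3), 985 (G-1), 982 (G-2), 977 (H-1)
First bid not allocated: $976.
E wins 0 unit(s) at $976 each.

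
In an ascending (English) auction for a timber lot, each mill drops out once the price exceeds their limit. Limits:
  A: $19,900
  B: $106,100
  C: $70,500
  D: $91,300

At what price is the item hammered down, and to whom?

Limits in order: 106,100 (B) > 91,300 (D) > 70,500 (C) > 19,900 (A)
Bidding ends when D exits at $91,300; B takes it.

B wins at $91,300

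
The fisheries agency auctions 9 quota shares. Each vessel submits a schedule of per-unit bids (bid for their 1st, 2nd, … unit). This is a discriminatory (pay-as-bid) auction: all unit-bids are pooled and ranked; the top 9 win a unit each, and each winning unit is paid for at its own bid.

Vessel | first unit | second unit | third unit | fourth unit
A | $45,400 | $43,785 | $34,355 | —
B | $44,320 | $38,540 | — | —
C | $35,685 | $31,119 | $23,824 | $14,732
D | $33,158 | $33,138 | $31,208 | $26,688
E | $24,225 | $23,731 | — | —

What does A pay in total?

A pays $123,540

Merging the schedules and taking the best 9: 45,400 (A-1), 44,320 (B-1), 43,785 (A-2), 38,540 (B-2), 35,685 (C-1), 34,355 (A-3), 33,158 (D-1), 33,138 (D-2), 31,208 (D-3)
Next rejected bid: $31,119 (not a price — pay-as-bid).
A's winning unit-bids: 45,400 + 43,785 + 34,355 = $123,540.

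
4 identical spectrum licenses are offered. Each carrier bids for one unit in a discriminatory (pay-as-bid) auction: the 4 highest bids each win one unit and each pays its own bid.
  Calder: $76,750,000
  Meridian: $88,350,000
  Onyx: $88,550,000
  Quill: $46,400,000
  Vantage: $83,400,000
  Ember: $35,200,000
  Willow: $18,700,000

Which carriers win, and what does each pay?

Bids ranked high→low: 88,550,000 (Onyx), 88,350,000 (Meridian), 83,400,000 (Vantage), 76,750,000 (Calder), 46,400,000 (Quill), 35,200,000 (Ember), …
Winners (4 units): Onyx, Meridian, Vantage, Calder.
Each winner pays its own bid: Onyx $88,550,000, Meridian $88,350,000, Vantage $83,400,000, Calder $76,750,000.

Onyx $88,550,000, Meridian $88,350,000, Vantage $83,400,000, Calder $76,750,000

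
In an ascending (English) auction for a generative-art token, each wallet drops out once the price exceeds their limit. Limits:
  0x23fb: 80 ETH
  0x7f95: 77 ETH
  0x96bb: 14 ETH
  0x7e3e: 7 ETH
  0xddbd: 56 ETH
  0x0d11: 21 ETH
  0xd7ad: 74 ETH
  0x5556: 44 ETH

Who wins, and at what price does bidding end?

0x23fb wins at 77 ETH

Sorting limits: 80 (0x23fb) > 77 (0x7f95) > 74 (0xd7ad) > 56 (0xddbd) > 44 (0x5556) > 21 (0x0d11) > …
Bidding ends when 0x7f95 exits at 77 ETH; 0x23fb takes it.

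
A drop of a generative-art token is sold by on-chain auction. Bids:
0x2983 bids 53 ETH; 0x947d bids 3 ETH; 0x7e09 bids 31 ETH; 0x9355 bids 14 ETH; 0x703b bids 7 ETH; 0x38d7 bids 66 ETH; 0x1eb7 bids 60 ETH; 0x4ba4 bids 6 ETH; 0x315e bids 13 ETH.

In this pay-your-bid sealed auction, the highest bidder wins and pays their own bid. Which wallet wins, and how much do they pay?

0x38d7 pays 66 ETH

Rule: the highest bidder wins and pays their own bid.
Bids in order: 66 (0x38d7) > 60 (0x1eb7) > 53 (0x2983) > 31 (0x7e09) > 14 (0x9355) > 13 (0x315e) > …
0x38d7 has the highest bid and pays exactly that: 66 ETH.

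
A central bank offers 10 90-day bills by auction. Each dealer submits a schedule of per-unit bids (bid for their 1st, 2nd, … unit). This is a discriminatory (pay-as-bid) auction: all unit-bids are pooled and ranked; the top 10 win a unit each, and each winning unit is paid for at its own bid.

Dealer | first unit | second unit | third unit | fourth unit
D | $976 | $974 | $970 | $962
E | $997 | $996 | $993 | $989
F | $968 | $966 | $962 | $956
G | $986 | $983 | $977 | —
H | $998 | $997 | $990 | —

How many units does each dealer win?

E 4, G 3, H 3

Merging the schedules and taking the best 10: 998 (H-1), 997 (E-1), 997 (H-2), 996 (E-2), 993 (E-3), 990 (H-3), 989 (E-4), 986 (G-1), 983 (G-2), 977 (G-3)
Next rejected bid: $976 (not a price — pay-as-bid).
Allocation: E 4, G 3, H 3.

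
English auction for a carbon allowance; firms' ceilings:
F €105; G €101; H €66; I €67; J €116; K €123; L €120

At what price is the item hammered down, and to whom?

Ascending (English) auction: the price rises until one bidder remains; the winner pays the price at which the last rival dropped out.
Limits in order: 123 (K) > 120 (L) > 116 (J) > 105 (F) > 101 (G) > 67 (I) > …
L is the last rival to drop out, at €120; K remains and wins at that price.

K wins at €120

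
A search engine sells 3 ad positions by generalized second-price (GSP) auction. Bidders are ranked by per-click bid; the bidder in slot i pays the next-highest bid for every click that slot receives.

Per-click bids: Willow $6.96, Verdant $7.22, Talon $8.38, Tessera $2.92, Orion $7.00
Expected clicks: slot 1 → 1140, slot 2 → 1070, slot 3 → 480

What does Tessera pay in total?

Tessera pays $0.00

Ranked by bid: $8.38 (Talon) > $7.22 (Verdant) > $7.00 (Orion) > $6.96 (Willow) > …
Tessera ranks below slot 3 → no slot, pays nothing.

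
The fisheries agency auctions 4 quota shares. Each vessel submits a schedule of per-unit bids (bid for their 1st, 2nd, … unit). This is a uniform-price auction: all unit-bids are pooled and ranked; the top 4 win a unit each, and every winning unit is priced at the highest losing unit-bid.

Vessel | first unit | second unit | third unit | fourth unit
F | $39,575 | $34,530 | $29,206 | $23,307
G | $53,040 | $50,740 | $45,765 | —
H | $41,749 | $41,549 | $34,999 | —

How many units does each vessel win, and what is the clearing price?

G 3, H 1; clearing price $41,549

All unit-bids, highest first — top 4: 53,040 (G-1), 50,740 (G-2), 45,765 (G-3), 41,749 (H-1)
First bid not allocated: $41,549.
Allocation: G 3, H 1.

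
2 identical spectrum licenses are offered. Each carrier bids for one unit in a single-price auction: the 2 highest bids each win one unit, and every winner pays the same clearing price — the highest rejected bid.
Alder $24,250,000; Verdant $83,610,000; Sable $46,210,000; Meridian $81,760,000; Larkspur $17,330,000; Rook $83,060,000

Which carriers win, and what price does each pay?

Bids ranked high→low: 83,610,000 (Verdant), 83,060,000 (Rook), 81,760,000 (Meridian), 46,210,000 (Sable), …
Winners (2 units): Verdant, Rook.
Highest unsuccessful bid: $81,760,000 → clearing price.

Verdant, Rook; each pays $81,760,000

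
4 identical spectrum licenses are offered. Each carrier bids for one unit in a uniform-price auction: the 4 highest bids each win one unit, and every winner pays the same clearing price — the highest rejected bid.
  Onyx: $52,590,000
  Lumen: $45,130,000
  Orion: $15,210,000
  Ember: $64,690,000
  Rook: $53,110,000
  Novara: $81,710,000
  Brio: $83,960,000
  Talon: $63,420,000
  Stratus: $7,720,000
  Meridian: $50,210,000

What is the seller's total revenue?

Total revenue: $212,440,000

Bids ranked high→low: 83,960,000 (Brio), 81,710,000 (Novara), 64,690,000 (Ember), 63,420,000 (Talon), 53,110,000 (Rook), 52,590,000 (Onyx), …
Top 4: Brio, Novara, Ember, Talon.
Highest unsuccessful bid: $53,110,000 → clearing price.
Total revenue = 4 × $53,110,000 = $212,440,000.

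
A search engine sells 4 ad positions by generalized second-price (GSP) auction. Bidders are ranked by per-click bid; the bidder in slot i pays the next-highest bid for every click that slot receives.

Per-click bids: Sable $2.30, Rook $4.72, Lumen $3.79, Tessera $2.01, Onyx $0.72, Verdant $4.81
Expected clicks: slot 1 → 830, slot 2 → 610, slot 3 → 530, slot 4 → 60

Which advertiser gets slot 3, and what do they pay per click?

Lumen; $2.30 per click

Ranked by bid: $4.81 (Verdant) > $4.72 (Rook) > $3.79 (Lumen) > $2.30 (Sable) > $2.01 (Tessera) > …
Slot 3 goes to the third-ranked bidder, Lumen, who pays the next bid down: $2.30/click.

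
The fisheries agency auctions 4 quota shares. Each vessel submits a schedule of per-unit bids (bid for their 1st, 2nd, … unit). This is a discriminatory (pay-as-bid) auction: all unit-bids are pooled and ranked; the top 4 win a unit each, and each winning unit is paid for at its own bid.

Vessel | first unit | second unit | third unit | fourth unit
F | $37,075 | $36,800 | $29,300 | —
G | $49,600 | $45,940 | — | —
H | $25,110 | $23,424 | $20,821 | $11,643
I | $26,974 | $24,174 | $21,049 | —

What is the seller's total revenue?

Total revenue: $169,415

All unit-bids, highest first — top 4: 49,600 (G-1), 45,940 (G-2), 37,075 (F-1), 36,800 (F-2)
Next rejected bid: $29,300 (not a price — pay-as-bid).
Each winning unit pays its own bid.
Revenue = 49,600 + 45,940 + 37,075 + 36,800 = $169,415.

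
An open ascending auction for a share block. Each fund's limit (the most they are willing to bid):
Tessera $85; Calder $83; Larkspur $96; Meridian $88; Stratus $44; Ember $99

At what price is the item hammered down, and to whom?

Ember wins at $96

Rule: the price rises until one bidder remains; the winner pays the price at which the last rival dropped out.
Limits ranked: 99 (Ember) > 96 (Larkspur) > 88 (Meridian) > 85 (Tessera) > 83 (Calder) > 44 (Stratus)
Bidding ends when Larkspur exits at $96; Ember takes it.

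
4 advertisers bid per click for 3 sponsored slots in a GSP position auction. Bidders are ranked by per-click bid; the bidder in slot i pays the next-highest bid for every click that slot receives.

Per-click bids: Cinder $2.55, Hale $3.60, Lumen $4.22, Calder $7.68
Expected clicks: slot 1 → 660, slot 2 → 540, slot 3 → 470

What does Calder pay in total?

Calder pays $2785.20

Per-click bids in order: $7.68 (Calder) > $4.22 (Lumen) > $3.60 (Hale) > $2.55 (Cinder)
Calder holds slot 1 → pays next bid $4.22 × 660 clicks = $2785.20.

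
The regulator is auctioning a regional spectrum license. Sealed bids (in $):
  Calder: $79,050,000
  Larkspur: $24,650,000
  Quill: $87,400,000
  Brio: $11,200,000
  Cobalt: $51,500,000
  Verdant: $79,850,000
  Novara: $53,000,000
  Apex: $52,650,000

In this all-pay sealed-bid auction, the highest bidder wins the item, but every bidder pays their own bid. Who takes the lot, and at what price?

Bids in order: 87,400,000 (Quill) > 79,850,000 (Verdant) > 79,050,000 (Calder) > 53,000,000 (Novara) > 52,650,000 (Apex) > 51,500,000 (Cobalt) > …
Quill wins with the top bid; all bids are sunk regardless.

Quill pays $87,400,000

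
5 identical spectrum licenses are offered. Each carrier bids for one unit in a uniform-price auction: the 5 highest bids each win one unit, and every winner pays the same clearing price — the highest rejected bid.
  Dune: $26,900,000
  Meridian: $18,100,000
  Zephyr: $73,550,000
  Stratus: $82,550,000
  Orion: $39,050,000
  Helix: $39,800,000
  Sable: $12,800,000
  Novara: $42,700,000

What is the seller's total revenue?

Total revenue: $134,500,000

Sorting: 82,550,000 (Stratus), 73,550,000 (Zephyr), 42,700,000 (Novara), 39,800,000 (Helix), 39,050,000 (Orion), 26,900,000 (Dune), 18,100,000 (Meridian), …
Winners (5 units): Stratus, Zephyr, Novara, Helix, Orion.
Clearing price = highest rejected bid = $26,900,000.
Total revenue = 5 × $26,900,000 = $134,500,000.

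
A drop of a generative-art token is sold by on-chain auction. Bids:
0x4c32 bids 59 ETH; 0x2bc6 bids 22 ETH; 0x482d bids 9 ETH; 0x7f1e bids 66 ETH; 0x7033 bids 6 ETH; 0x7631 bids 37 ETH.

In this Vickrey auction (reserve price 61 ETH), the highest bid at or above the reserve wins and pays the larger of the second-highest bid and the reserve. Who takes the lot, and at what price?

Vickrey auction (reserve price 61 ETH): the highest bid at or above the reserve wins and pays the larger of the second-highest bid and the reserve.
Bids in order: 66 (0x7f1e) > 59 (0x4c32) > 37 (0x7631) > 22 (0x2bc6) > 9 (0x482d) > 6 (0x7033)
Highest eligible bid: 0x7f1e at 66 ETH.
max(second-highest 59 ETH, reserve 61 ETH) = 61 ETH.

0x7f1e pays 61 ETH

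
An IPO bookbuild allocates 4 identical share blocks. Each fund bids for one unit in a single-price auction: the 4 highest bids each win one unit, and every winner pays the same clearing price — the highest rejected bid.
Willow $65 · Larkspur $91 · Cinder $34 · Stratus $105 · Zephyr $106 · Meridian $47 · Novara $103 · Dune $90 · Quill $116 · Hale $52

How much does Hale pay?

Ordering the bids: 116 (Quill), 106 (Zephyr), 105 (Stratus), 103 (Novara), 91 (Larkspur), 90 (Dune), …
Winners (4 units): Quill, Zephyr, Stratus, Novara.
Highest unsuccessful bid: $91 → clearing price.
Hale does not win → pays $0.

Hale pays $0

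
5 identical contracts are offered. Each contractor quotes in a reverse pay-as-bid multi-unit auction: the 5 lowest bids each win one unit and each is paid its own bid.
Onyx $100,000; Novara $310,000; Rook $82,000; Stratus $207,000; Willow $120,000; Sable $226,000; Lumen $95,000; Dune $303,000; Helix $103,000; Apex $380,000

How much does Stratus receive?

Stratus is paid $0

Bids ranked low→high: 82,000 (Rook), 95,000 (Lumen), 100,000 (Onyx), 103,000 (Helix), 120,000 (Willow), 207,000 (Stratus), 226,000 (Sable), …
The 5 lowest are Rook, Lumen, Onyx, Helix, Willow.
Stratus does not win → $0.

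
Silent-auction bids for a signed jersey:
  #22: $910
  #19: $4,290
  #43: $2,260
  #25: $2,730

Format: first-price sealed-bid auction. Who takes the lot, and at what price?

#19 pays $4,290

Rule: the highest bidder wins and pays their own bid.
Sorting bids: 4,290 (#19) > 2,730 (#25) > 2,260 (#43) > 910 (#22)
#19 has the highest bid and pays exactly that: $4,290.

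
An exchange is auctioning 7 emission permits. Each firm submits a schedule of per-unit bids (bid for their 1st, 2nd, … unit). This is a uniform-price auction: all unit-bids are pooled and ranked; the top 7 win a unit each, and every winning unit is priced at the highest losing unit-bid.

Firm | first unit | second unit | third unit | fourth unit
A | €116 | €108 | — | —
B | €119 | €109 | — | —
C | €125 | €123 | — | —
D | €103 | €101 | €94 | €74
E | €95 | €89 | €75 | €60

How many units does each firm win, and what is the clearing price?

All unit-bids, highest first — top 7: 125 (C-1), 123 (C-2), 119 (B-1), 116 (A-1), 109 (B-2), 108 (A-2), 103 (D-1)
First bid not allocated: €101.
Allocation: A 2, B 2, C 2, D 1.

A 2, B 2, C 2, D 1; clearing price €101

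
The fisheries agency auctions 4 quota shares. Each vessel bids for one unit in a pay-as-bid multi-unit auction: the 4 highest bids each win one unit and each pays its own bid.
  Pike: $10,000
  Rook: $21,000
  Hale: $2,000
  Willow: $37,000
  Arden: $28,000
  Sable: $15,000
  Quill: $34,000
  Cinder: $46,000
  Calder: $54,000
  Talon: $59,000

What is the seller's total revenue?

Total revenue: $196,000

Ordering the bids: 59,000 (Talon), 54,000 (Calder), 46,000 (Cinder), 37,000 (Willow), 34,000 (Quill), 28,000 (Arden), …
Winners (4 units): Talon, Calder, Cinder, Willow.
Total revenue = 59,000 + 54,000 + 46,000 + 37,000 = $196,000.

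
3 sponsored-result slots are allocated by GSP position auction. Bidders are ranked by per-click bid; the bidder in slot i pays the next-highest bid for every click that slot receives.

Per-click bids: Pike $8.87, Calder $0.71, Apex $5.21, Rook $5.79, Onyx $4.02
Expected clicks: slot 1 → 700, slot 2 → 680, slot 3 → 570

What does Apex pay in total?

Per-click bids in order: $8.87 (Pike) > $5.79 (Rook) > $5.21 (Apex) > $4.02 (Onyx) > …
Apex holds slot 3 → pays next bid $4.02 × 570 clicks = $2291.40.

Apex pays $2291.40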